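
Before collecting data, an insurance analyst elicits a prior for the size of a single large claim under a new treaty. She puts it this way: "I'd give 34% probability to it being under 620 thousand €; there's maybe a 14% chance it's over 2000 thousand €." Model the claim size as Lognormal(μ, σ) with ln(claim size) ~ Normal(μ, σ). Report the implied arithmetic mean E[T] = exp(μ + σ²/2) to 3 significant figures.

E[T] ≈ 1170 thousand €

If T ~ Lognormal(μ,σ) then ln T ~ Normal(μ,σ), so the p-quantile of ln T is μ + z_p·σ.
ln(620) = 6.43 and ln(2000) = 7.601; z_{0.34} = -0.4125, z_{0.86} = 1.08.
σ = (7.601 − 6.43)/(1.08 − (-0.4125)) = 0.785.
μ = 6.43 − (-0.4125)·0.785 = 6.753.
E[T] = exp(μ + σ²/2) = exp(6.753 + 0.3078) = 1170 thousand €.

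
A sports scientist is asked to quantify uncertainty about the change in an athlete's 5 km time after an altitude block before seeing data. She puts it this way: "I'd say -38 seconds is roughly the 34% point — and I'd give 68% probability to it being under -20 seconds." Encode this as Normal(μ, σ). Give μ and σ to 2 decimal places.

μ = -29.56, σ = 20.45

For Normal(μ,σ), the p-quantile is μ + z_p·σ. Here z_{0.34} = -0.4125, z_{0.68} = 0.4677.
So -38 = μ − 0.4125σ and -20 = μ + 0.4677σ.
Subtracting: σ = (-20 − -38)/(0.4677 − (-0.4125)) = 20.45.
Then μ = -38 − (-0.4125)·20.45 = -29.56.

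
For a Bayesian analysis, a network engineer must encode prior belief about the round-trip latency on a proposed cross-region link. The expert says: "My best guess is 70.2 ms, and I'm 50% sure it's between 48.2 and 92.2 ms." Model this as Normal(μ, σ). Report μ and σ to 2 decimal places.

μ = 70.20, σ = 32.62

A symmetric 50% interval runs μ ± z·σ with z = 0.6745.
Half-width = 22, so σ = 22/0.6745 = 32.62.
μ is the stated best guess, 70.20.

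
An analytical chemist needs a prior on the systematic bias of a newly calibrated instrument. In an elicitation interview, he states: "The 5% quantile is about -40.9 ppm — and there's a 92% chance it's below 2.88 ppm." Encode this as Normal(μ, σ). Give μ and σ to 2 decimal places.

μ = -17.29, σ = 14.35

The p-quantile of Normal(μ,σ) is μ + z_p·σ, with z_{0.05} = -1.645 and z_{0.92} = 1.405.
Eliminate σ: μ = (z₂·x₁ − z₁·x₂)/(z₂ − z₁) = (1.405·-40.9 − (-1.645)·2.88)/3.05 = -17.29.
Then σ = (x₂ − x₁)/(z₂ − z₁) = (2.88 − -40.9)/3.05 = 14.35.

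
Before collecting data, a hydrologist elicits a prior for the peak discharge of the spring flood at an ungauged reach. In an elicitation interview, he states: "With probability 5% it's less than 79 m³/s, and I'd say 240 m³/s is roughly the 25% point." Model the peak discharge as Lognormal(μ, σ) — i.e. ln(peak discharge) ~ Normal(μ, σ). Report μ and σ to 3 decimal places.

μ ≈ 6.253, σ ≈ 1.145

If T ~ Lognormal(μ,σ) then ln T ~ Normal(μ,σ), so the p-quantile of ln T is μ + z_p·σ.
ln(79) = 4.369 and ln(240) = 5.481; z_{0.05} = -1.645, z_{0.25} = -0.6745.
σ = (5.481 − 4.369)/(-0.6745 − (-1.645)) = 1.145.
μ = 4.369 − (-1.645)·1.145 = 6.253.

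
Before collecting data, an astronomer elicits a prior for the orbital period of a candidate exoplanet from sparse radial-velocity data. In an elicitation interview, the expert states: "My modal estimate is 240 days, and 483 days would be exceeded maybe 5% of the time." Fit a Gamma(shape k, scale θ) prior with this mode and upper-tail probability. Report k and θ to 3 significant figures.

k ≈ 6.66, θ ≈ 42.4

Gamma(k,θ) with k>1 has mode (k−1)θ, so θ = 240/(k−1).
Need P(X < 483) = 0.95 with θ tied to k this way. Start at k = 2, θ = 240: P(X<483) ≈ 0.597.
Too low — raise k to concentrate. Iterating converges to k ≈ 6.66.
Then θ = 240/(6.66−1) ≈ 42.4.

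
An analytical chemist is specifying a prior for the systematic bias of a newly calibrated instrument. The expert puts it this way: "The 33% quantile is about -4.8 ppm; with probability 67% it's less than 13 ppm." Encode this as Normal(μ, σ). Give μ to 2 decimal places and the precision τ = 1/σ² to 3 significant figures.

μ = 4.10, τ = 0.00244

The p-quantile of Normal(μ,σ) is μ + z_p·σ, with z_{0.33} = -0.4399 and z_{0.67} = 0.4399.
Eliminate σ: μ = (z₂·x₁ − z₁·x₂)/(z₂ − z₁) = (0.4399·-4.8 − (-0.4399)·13)/0.8798 = 4.10.
Then σ = (x₂ − x₁)/(z₂ − z₁) = (13 − -4.8)/0.8798 = 20.23.
Precision τ = 1/σ² = 1/20.23² = 0.00244.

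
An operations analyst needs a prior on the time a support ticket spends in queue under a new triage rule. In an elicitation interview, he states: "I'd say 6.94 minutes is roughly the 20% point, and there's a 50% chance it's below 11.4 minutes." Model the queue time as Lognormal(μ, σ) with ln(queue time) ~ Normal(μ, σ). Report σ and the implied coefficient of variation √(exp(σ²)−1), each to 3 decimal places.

If T ~ Lognormal(μ,σ) then ln T ~ Normal(μ,σ), so the p-quantile of ln T is μ + z_p·σ.
ln(6.94) = 1.937 and ln(11.4) = 2.434; z_{0.2} = -0.8416, z_{0.5} = 0.
σ = (2.434 − 1.937)/(0 − (-0.8416)) = 0.590.
μ = 1.937 − (-0.8416)·0.590 = 2.434.
CV = √(exp(σ²)−1) = √(exp(0.3478)−1) = 0.645.

σ ≈ 0.590, CV ≈ 0.645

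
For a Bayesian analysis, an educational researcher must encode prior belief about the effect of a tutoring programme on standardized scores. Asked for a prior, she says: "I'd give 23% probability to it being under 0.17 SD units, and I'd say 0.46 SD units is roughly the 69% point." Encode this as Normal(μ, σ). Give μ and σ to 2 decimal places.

For Normal(μ,σ), the p-quantile is μ + z_p·σ. Here z_{0.23} = -0.7388, z_{0.69} = 0.4959.
So 0.17 = μ − 0.7388σ and 0.46 = μ + 0.4959σ.
Subtracting: σ = (0.46 − 0.17)/(0.4959 − (-0.7388)) = 0.23.
Then μ = 0.17 − (-0.7388)·0.23 = 0.34.

μ = 0.34, σ = 0.23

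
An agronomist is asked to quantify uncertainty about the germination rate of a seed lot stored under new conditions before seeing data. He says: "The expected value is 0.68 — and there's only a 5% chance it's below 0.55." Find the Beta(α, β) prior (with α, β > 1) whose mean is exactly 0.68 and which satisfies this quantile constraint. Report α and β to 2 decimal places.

With mean 0.68 fixed, write α = 0.68s, β = 0.32s where s = α+β.
Need P(θ < 0.55) = 0.05 under Beta(0.68s, 0.32s). Normal approximation: (q−m)/√(m(1−m)/s) ≈ z_{0.05} = -1.64, so s ≈ 0.68·0.32·(-1.64)²/(0.55−0.68)² = 34.8.
At s = 34.8: P(θ<0.55) ≈ 0.055. Adjusting to match 0.05 gives s ≈ 37.02.
So α = 0.68·37.02 ≈ 25.18, β = 0.32·37.02 ≈ 11.85.

α ≈ 25.18, β ≈ 11.85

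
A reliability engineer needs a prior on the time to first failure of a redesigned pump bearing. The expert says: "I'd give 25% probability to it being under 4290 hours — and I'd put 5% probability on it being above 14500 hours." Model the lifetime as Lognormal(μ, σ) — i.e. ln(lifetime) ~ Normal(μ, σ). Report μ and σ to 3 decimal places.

If T ~ Lognormal(μ,σ) then ln T ~ Normal(μ,σ), so the p-quantile of ln T is μ + z_p·σ.
ln(4290) = 8.364 and ln(14500) = 9.582; z_{0.25} = -0.6745, z_{0.95} = 1.645.
σ = (9.582 − 8.364)/(1.645 − (-0.6745)) = 0.525.
μ = 8.364 − (-0.6745)·0.525 = 8.718.

μ ≈ 8.718, σ ≈ 0.525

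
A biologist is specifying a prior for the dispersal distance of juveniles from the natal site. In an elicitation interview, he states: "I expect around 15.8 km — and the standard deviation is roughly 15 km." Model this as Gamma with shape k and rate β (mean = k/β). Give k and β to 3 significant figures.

For Gamma(k, rate β): mean = k/β, variance = k/β², so CV = 1/√k.
CV = SD/mean = 15/15.8 = 0.9494, hence k = 1/CV² = 1.11.
Then β = k/mean = 1.11/15.8 = 0.0702.

k ≈ 1.11, β ≈ 0.0702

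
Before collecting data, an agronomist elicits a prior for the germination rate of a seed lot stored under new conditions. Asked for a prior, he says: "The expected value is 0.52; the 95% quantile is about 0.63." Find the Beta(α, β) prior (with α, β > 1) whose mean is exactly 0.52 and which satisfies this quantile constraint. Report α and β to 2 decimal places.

α ≈ 28.35, β ≈ 26.17

With mean 0.52 fixed, write α = 0.52s, β = 0.48s where s = α+β.
Need P(θ < 0.63) = 0.95 under Beta(0.52s, 0.48s). Normal approximation: (q−m)/√(m(1−m)/s) ≈ z_{0.95} = 1.64, so s ≈ 0.52·0.48·(1.64)²/(0.63−0.52)² = 55.8.
At s = 55.8: P(θ<0.63) ≈ 0.952. Adjusting to match 0.95 gives s ≈ 54.52.
So α = 0.52·54.52 ≈ 28.35, β = 0.48·54.52 ≈ 26.17.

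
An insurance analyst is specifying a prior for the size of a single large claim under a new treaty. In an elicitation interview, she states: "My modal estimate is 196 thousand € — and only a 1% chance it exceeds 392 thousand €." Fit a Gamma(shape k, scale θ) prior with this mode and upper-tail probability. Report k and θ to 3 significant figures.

Gamma(k,θ) with k>1 has mode (k−1)θ, so θ = 196/(k−1).
Need P(X < 392) = 0.99 with θ tied to k this way. Start at k = 2, θ = 196: P(X<392) ≈ 0.594.
Too low — raise k to concentrate. Iterating converges to k ≈ 11.2.
Then θ = 196/(11.2−1) ≈ 19.2.

k ≈ 11.2, θ ≈ 19.2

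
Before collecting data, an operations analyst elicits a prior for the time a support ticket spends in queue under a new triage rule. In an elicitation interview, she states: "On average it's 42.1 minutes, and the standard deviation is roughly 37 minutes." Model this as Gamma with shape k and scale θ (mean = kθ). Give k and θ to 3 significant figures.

For Gamma(k, scale θ): mean = kθ, variance = kθ², so CV = 1/√k.
CV = SD/mean = 37/42.1 = 0.8789, hence k = 1/CV² = 1.29.
Then θ = mean/k = 42.1/1.29 = 32.5.

k ≈ 1.29, θ ≈ 32.5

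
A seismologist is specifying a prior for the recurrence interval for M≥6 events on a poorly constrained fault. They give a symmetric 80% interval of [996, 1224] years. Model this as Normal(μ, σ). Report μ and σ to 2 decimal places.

μ = 1110.00, σ = 88.95

A symmetric 80% interval runs μ ± z·σ with z = 1.282.
Half-width = 114, so σ = 114/1.282 = 88.95.
μ is the interval midpoint, 1110.00.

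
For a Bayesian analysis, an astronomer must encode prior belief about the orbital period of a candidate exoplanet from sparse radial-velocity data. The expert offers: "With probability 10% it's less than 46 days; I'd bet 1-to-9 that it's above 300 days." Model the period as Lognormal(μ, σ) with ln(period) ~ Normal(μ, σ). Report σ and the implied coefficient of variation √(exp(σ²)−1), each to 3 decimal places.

If T ~ Lognormal(μ,σ) then ln T ~ Normal(μ,σ), so the p-quantile of ln T is μ + z_p·σ.
ln(46) = 3.829 and ln(300) = 5.704; z_{0.1} = -1.282, z_{0.9} = 1.282.
σ = (5.704 − 3.829)/(1.282 − (-1.282)) = 0.732.
μ = 3.829 − (-1.282)·0.732 = 4.766.
CV = √(exp(σ²)−1) = √(exp(0.5352)−1) = 0.841.

σ ≈ 0.732, CV ≈ 0.841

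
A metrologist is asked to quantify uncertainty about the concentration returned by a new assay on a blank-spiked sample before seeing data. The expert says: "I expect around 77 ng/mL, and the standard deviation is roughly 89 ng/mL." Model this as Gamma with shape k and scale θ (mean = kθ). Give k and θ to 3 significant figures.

For Gamma(k, scale θ): mean = kθ, variance = kθ², so CV = 1/√k.
CV = SD/mean = 89/77 = 1.156, hence k = 1/CV² = 0.749.
Then θ = mean/k = 77/0.749 = 103.

k ≈ 0.749, θ ≈ 103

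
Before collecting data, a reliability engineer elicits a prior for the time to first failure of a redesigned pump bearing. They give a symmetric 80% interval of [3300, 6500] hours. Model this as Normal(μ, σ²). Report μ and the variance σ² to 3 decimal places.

A symmetric 80% interval runs μ ± z·σ with z = 1.282.
Half-width = 1600, so σ = 1600/1.282 = 1248.4866 and σ² = 1558718.875.
μ is the interval midpoint, 4900.000.

μ = 4900.000, σ² = 1558718.875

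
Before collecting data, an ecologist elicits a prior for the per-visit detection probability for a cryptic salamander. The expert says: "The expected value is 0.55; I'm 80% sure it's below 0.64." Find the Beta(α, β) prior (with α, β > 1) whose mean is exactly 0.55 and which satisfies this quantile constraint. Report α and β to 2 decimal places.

With mean 0.55 fixed, write α = 0.55s, β = 0.45s where s = α+β.
Need P(θ < 0.64) = 0.8 under Beta(0.55s, 0.45s). Normal approximation: (q−m)/√(m(1−m)/s) ≈ z_{0.8} = 0.842, so s ≈ 0.55·0.45·(0.842)²/(0.64−0.55)² = 21.6.
At s = 21.6: P(θ<0.64) ≈ 0.798. Adjusting to match 0.8 gives s ≈ 21.97.
So α = 0.55·21.97 ≈ 12.08, β = 0.45·21.97 ≈ 9.88.

α ≈ 12.08, β ≈ 9.88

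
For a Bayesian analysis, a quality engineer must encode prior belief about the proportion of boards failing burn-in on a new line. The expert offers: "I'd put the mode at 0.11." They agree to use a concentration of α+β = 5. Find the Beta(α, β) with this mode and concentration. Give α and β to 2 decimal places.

α = 1.33, β = 3.67

For α,β > 1 the Beta mode is (α−1)/(α+β−2). With α+β = 5, the mode is (α−1)/3.
Set (α−1)/3 = 0.11 → α = 1 + 0.11·3 = 1.33.
β = 5 − α = 3.67.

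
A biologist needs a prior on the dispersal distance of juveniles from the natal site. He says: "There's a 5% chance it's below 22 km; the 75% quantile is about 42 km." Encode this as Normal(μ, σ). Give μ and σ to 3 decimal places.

μ = 36.184, σ = 8.623

The p-quantile of Normal(μ,σ) is μ + z_p·σ, with z_{0.05} = -1.645 and z_{0.75} = 0.6745.
Eliminate σ: μ = (z₂·x₁ − z₁·x₂)/(z₂ − z₁) = (0.6745·22 − (-1.645)·42)/2.319 = 36.184.
Then σ = (x₂ − x₁)/(z₂ − z₁) = (42 − 22)/2.319 = 8.623.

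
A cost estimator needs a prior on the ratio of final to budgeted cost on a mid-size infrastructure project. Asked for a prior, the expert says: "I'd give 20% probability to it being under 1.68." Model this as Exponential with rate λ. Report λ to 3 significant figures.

λ ≈ 0.133

P(T < 1.68) = 1 − e^(−λ·1.68) = 0.2, so λ = −ln(1−0.2)/1.68 = −ln(0.8)/1.68 = 0.133.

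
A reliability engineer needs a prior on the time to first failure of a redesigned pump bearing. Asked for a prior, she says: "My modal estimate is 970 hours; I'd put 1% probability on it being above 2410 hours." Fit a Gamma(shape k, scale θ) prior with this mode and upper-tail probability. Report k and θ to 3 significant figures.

k ≈ 6.67, θ ≈ 171

Gamma(k,θ) with k>1 has mode (k−1)θ, so θ = 970/(k−1).
Need P(X < 2410) = 0.99 with θ tied to k this way. Start at k = 2, θ = 970: P(X<2410) ≈ 0.710.
Too low — raise k to concentrate. Iterating converges to k ≈ 6.67.
Then θ = 970/(6.67−1) ≈ 171.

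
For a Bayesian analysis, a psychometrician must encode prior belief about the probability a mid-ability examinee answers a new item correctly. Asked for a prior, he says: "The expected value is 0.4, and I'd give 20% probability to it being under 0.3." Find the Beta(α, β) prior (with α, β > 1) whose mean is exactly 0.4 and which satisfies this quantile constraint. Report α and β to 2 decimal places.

α ≈ 6.97, β ≈ 10.46

With mean 0.4 fixed, write α = 0.4s, β = 0.6s where s = α+β.
Need P(θ < 0.3) = 0.2 under Beta(0.4s, 0.6s). Normal approximation: (q−m)/√(m(1−m)/s) ≈ z_{0.2} = -0.842, so s ≈ 0.4·0.6·(-0.842)²/(0.3−0.4)² = 17.0.
At s = 17.0: P(θ<0.3) ≈ 0.203. Adjusting to match 0.2 gives s ≈ 17.43.
So α = 0.4·17.43 ≈ 6.97, β = 0.6·17.43 ≈ 10.46.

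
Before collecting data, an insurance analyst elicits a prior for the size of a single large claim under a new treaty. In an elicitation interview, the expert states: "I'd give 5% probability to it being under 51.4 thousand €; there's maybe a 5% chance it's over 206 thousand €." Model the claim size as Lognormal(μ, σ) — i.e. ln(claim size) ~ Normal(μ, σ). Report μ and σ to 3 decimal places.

μ ≈ 4.634, σ ≈ 0.422

If T ~ Lognormal(μ,σ) then ln T ~ Normal(μ,σ), so the p-quantile of ln T is μ + z_p·σ.
ln(51.4) = 3.94 and ln(206) = 5.328; z_{0.05} = -1.645, z_{0.95} = 1.645.
σ = (5.328 − 3.94)/(1.645 − (-1.645)) = 0.422.
μ = 3.94 − (-1.645)·0.422 = 4.634.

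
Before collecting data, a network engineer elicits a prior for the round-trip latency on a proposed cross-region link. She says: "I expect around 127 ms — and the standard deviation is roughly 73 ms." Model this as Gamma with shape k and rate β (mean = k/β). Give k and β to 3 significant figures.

k ≈ 3.03, β ≈ 0.0238

For Gamma(k, rate β): mean = k/β, variance = k/β², so CV = 1/√k.
CV = SD/mean = 73/127 = 0.5748, hence k = 1/CV² = 3.03.
Then β = k/mean = 3.03/127 = 0.0238.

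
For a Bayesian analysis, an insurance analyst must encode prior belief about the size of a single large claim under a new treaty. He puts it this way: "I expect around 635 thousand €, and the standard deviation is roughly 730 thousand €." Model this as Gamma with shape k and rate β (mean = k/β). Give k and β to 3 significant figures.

For Gamma(k, rate β): mean = k/β, variance = k/β², so CV = 1/√k.
CV = SD/mean = 730/635 = 1.15, hence k = 1/CV² = 0.757.
Then β = k/mean = 0.757/635 = 0.00119.

k ≈ 0.757, β ≈ 0.00119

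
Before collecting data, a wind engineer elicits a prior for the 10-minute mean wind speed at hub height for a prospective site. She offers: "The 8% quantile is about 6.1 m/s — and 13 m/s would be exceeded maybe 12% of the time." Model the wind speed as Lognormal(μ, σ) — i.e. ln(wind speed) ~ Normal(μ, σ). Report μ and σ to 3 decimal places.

μ ≈ 2.220, σ ≈ 0.293

If T ~ Lognormal(μ,σ) then ln T ~ Normal(μ,σ), so the p-quantile of ln T is μ + z_p·σ.
ln(6.1) = 1.808 and ln(13) = 2.565; z_{0.08} = -1.405, z_{0.88} = 1.175.
σ = (2.565 − 1.808)/(1.175 − (-1.405)) = 0.293.
μ = 1.808 − (-1.405)·0.293 = 2.220.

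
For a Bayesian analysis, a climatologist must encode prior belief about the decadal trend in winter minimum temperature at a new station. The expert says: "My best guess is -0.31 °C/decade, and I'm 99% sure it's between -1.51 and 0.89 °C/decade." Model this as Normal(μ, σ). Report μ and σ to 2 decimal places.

μ = -0.31, σ = 0.47

A symmetric 99% interval runs μ ± z·σ with z = 2.576.
Half-width = 1.2, so σ = 1.2/2.576 = 0.47.
μ is the stated best guess, -0.31.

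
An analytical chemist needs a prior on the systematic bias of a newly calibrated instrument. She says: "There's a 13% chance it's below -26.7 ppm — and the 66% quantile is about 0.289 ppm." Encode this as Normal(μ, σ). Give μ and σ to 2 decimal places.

μ = -6.94, σ = 17.54

For Normal(μ,σ), the p-quantile is μ + z_p·σ. Here z_{0.13} = -1.126, z_{0.66} = 0.4125.
So -26.7 = μ − 1.126σ and 0.289 = μ + 0.4125σ.
Subtracting: σ = (0.289 − -26.7)/(0.4125 − (-1.126)) = 17.54.
Then μ = -26.7 − (-1.126)·17.54 = -6.94.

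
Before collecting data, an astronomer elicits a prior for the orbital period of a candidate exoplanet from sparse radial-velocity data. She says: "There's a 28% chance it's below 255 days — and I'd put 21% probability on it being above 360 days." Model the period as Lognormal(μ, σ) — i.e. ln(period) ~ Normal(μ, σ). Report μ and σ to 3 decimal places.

μ ≈ 5.686, σ ≈ 0.248

If T ~ Lognormal(μ,σ) then ln T ~ Normal(μ,σ), so the p-quantile of ln T is μ + z_p·σ.
ln(255) = 5.541 and ln(360) = 5.886; z_{0.28} = -0.5828, z_{0.79} = 0.8064.
σ = (5.886 − 5.541)/(0.8064 − (-0.5828)) = 0.248.
μ = 5.541 − (-0.5828)·0.248 = 5.686.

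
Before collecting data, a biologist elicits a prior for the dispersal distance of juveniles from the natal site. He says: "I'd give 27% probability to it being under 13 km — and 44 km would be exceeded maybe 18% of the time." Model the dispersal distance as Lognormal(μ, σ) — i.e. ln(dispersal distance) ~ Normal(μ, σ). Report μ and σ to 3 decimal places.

μ ≈ 3.054, σ ≈ 0.798

If T ~ Lognormal(μ,σ) then ln T ~ Normal(μ,σ), so the p-quantile of ln T is μ + z_p·σ.
ln(13) = 2.565 and ln(44) = 3.784; z_{0.27} = -0.6128, z_{0.82} = 0.9154.
σ = (3.784 − 2.565)/(0.9154 − (-0.6128)) = 0.798.
μ = 2.565 − (-0.6128)·0.798 = 3.054.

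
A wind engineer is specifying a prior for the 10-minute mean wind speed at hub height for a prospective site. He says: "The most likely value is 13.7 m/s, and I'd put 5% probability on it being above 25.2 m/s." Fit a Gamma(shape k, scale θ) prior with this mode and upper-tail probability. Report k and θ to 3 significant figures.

k ≈ 8.5, θ ≈ 1.83

Gamma(k,θ) with k>1 has mode (k−1)θ, so θ = 13.7/(k−1).
Need P(X < 25.2) = 0.95 with θ tied to k this way. Start at k = 2, θ = 13.7: P(X<25.2) ≈ 0.549.
Too low — raise k to concentrate. Iterating converges to k ≈ 8.5.
Then θ = 13.7/(8.5−1) ≈ 1.83.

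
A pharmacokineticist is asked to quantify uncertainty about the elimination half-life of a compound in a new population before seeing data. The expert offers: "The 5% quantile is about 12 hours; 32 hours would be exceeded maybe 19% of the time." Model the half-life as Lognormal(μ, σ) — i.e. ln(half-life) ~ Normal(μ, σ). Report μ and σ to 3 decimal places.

μ ≈ 3.124, σ ≈ 0.389

If T ~ Lognormal(μ,σ) then ln T ~ Normal(μ,σ), so the p-quantile of ln T is μ + z_p·σ.
ln(12) = 2.485 and ln(32) = 3.466; z_{0.05} = -1.645, z_{0.81} = 0.8779.
σ = (3.466 − 2.485)/(0.8779 − (-1.645)) = 0.389.
μ = 2.485 − (-1.645)·0.389 = 3.124.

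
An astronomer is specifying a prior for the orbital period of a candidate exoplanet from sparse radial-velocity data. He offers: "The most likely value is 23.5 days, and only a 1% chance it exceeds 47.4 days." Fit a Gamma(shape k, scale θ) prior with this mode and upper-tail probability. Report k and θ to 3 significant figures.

Gamma(k,θ) with k>1 has mode (k−1)θ, so θ = 23.5/(k−1).
Need P(X < 47.4) = 0.99 with θ tied to k this way. Start at k = 2, θ = 23.5: P(X<47.4) ≈ 0.599.
Too low — raise k to concentrate. Iterating converges to k ≈ 11.
Then θ = 23.5/(11−1) ≈ 2.36.

k ≈ 11, θ ≈ 2.36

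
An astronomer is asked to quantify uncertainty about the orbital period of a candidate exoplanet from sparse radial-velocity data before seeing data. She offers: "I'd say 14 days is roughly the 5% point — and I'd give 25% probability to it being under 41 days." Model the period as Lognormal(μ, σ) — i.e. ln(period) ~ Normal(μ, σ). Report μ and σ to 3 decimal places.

μ ≈ 4.460, σ ≈ 1.107

If T ~ Lognormal(μ,σ) then ln T ~ Normal(μ,σ), so the p-quantile of ln T is μ + z_p·σ.
ln(14) = 2.639 and ln(41) = 3.714; z_{0.05} = -1.645, z_{0.25} = -0.6745.
σ = (3.714 − 2.639)/(-0.6745 − (-1.645)) = 1.107.
μ = 2.639 − (-1.645)·1.107 = 4.460.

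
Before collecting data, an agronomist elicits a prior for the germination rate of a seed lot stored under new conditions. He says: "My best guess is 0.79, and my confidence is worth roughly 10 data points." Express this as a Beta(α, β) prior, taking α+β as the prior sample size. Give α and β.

Under the effective-sample-size interpretation, Beta(α, β) has prior mean α/(α+β) and prior sample size α+β.
So α+β = 10 and α/(α+β) = 0.79, giving α = 0.79·10 = 7.9 and β = 10 − 7.9 = 2.1.

α = 7.9, β = 2.1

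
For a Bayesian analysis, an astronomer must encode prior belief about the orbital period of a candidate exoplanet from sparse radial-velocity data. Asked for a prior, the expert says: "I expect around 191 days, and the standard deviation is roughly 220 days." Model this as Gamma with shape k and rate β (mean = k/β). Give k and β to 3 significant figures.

For Gamma(k, rate β): mean = k/β, variance = k/β², so CV = 1/√k.
CV = SD/mean = 220/191 = 1.152, hence k = 1/CV² = 0.754.
Then β = k/mean = 0.754/191 = 0.00395.

k ≈ 0.754, β ≈ 0.00395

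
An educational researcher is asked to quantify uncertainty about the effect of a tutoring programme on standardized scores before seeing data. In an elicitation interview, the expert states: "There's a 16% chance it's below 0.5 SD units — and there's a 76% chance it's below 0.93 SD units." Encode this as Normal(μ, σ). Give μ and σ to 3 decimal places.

μ = 0.751, σ = 0.253

For Normal(μ,σ), the p-quantile is μ + z_p·σ. Here z_{0.16} = -0.9945, z_{0.76} = 0.7063.
So 0.5 = μ − 0.9945σ and 0.93 = μ + 0.7063σ.
Subtracting: σ = (0.93 − 0.5)/(0.7063 − (-0.9945)) = 0.253.
Then μ = 0.5 − (-0.9945)·0.253 = 0.751.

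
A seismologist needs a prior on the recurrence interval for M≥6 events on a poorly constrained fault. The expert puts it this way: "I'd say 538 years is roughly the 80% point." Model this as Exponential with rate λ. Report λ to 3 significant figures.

λ ≈ 0.00299

P(T < 538.0) = 1 − e^(−λ·538.0) = 0.8, so λ = −ln(1−0.8)/538.0 = −ln(0.2)/538.0 = 0.00299.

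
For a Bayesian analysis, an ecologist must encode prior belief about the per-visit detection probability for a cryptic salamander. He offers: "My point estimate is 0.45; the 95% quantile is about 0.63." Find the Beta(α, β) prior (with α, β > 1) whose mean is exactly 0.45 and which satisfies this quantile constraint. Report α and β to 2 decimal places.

α ≈ 9.19, β ≈ 11.24

With mean 0.45 fixed, write α = 0.45s, β = 0.55s where s = α+β.
Need P(θ < 0.63) = 0.95 under Beta(0.45s, 0.55s). Normal approximation: (q−m)/√(m(1−m)/s) ≈ z_{0.95} = 1.64, so s ≈ 0.45·0.55·(1.64)²/(0.63−0.45)² = 20.7.
At s = 20.7: P(θ<0.63) ≈ 0.951. Adjusting to match 0.95 gives s ≈ 20.43.
So α = 0.45·20.43 ≈ 9.19, β = 0.55·20.43 ≈ 11.24.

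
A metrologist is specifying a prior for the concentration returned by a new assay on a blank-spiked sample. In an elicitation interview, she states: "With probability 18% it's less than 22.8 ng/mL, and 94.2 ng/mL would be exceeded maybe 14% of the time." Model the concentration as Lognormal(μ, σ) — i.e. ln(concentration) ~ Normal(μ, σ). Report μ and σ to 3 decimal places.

μ ≈ 3.777, σ ≈ 0.711

If T ~ Lognormal(μ,σ) then ln T ~ Normal(μ,σ), so the p-quantile of ln T is μ + z_p·σ.
ln(22.8) = 3.127 and ln(94.2) = 4.545; z_{0.18} = -0.9154, z_{0.86} = 1.08.
σ = (4.545 − 3.127)/(1.08 − (-0.9154)) = 0.711.
μ = 3.127 − (-0.9154)·0.711 = 3.777.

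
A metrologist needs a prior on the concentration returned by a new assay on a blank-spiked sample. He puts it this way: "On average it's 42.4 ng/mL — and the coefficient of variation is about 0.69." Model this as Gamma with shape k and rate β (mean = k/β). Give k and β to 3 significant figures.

k ≈ 2.1, β ≈ 0.0495

For Gamma(k, rate β): mean = k/β, variance = k/β², so CV = 1/√k.
CV = 0.69, hence k = 1/CV² = 2.1.
Then β = k/mean = 2.1/42.4 = 0.0495.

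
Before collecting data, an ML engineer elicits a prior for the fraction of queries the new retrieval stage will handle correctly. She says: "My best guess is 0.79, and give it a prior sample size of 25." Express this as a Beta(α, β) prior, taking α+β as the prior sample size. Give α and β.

Under the effective-sample-size interpretation, Beta(α, β) has prior mean α/(α+β) and prior sample size α+β.
So α+β = 25 and α/(α+β) = 0.79, giving α = 0.79·25 = 19.75 and β = 25 − 19.75 = 5.25.

α = 19.75, β = 5.25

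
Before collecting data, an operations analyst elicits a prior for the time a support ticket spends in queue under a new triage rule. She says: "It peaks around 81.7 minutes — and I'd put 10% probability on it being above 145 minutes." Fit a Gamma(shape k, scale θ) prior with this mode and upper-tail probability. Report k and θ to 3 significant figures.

Gamma(k,θ) with k>1 has mode (k−1)θ, so θ = 81.7/(k−1).
Need P(X < 145) = 0.9 with θ tied to k this way. Start at k = 2, θ = 81.7: P(X<145) ≈ 0.530.
Too low — raise k to concentrate. Iterating converges to k ≈ 6.78.
Then θ = 81.7/(6.78−1) ≈ 14.1.

k ≈ 6.78, θ ≈ 14.1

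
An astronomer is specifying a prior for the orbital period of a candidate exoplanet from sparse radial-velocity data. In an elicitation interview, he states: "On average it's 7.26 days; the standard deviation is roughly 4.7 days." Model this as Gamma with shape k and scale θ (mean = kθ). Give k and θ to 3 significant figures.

k ≈ 2.39, θ ≈ 3.04

For Gamma(k, scale θ): mean = kθ, variance = kθ², so CV = 1/√k.
CV = SD/mean = 4.7/7.26 = 0.6474, hence k = 1/CV² = 2.39.
Then θ = mean/k = 7.26/2.39 = 3.04.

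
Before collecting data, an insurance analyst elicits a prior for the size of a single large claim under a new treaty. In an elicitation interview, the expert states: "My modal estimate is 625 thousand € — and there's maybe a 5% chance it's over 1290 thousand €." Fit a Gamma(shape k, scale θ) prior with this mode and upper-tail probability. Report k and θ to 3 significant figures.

k ≈ 6.27, θ ≈ 119

Gamma(k,θ) with k>1 has mode (k−1)θ, so θ = 625/(k−1).
Need P(X < 1290) = 0.95 with θ tied to k this way. Start at k = 2, θ = 625: P(X<1290) ≈ 0.611.
Too low — raise k to concentrate. Iterating converges to k ≈ 6.27.
Then θ = 625/(6.27−1) ≈ 119.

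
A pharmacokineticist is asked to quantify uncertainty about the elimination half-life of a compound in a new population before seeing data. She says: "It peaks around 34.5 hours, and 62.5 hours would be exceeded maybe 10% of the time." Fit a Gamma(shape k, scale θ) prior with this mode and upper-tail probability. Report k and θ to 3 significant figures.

Gamma(k,θ) with k>1 has mode (k−1)θ, so θ = 34.5/(k−1).
Need P(X < 62.5) = 0.9 with θ tied to k this way. Start at k = 2, θ = 34.5: P(X<62.5) ≈ 0.541.
Too low — raise k to concentrate. Iterating converges to k ≈ 6.4.
Then θ = 34.5/(6.4−1) ≈ 6.39.

k ≈ 6.4, θ ≈ 6.39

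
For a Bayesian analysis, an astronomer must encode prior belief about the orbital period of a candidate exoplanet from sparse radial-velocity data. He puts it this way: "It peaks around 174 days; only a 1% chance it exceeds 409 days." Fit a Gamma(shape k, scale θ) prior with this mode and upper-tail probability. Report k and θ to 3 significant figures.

Gamma(k,θ) with k>1 has mode (k−1)θ, so θ = 174/(k−1).
Need P(X < 409) = 0.99 with θ tied to k this way. Start at k = 2, θ = 174: P(X<409) ≈ 0.681.
Too low — raise k to concentrate. Iterating converges to k ≈ 7.51.
Then θ = 174/(7.51−1) ≈ 26.7.

k ≈ 7.51, θ ≈ 26.7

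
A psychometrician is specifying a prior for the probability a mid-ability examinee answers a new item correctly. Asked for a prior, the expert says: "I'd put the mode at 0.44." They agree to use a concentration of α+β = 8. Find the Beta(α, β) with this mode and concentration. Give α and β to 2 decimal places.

α = 3.64, β = 4.36

For α,β > 1 the Beta mode is (α−1)/(α+β−2). With α+β = 8, the mode is (α−1)/6.
Set (α−1)/6 = 0.44 → α = 1 + 0.44·6 = 3.64.
β = 8 − α = 4.36.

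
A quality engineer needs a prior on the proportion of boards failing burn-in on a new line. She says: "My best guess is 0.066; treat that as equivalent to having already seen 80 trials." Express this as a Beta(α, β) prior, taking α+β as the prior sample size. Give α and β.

α = 5.28, β = 74.72

Under the effective-sample-size interpretation, Beta(α, β) has prior mean α/(α+β) and prior sample size α+β.
So α+β = 80 and α/(α+β) = 0.066, giving α = 0.066·80 = 5.28 and β = 80 − 5.28 = 74.72.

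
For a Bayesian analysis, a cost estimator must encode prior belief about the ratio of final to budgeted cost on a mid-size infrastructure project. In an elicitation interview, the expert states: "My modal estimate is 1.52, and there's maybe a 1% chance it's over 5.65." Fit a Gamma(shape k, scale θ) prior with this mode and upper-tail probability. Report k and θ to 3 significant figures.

k ≈ 3.47, θ ≈ 0.615

Gamma(k,θ) with k>1 has mode (k−1)θ, so θ = 1.52/(k−1).
Need P(X < 5.65) = 0.99 with θ tied to k this way. Start at k = 2, θ = 1.52: P(X<5.65) ≈ 0.885.
Too low — raise k to concentrate. Iterating converges to k ≈ 3.47.
Then θ = 1.52/(3.47−1) ≈ 0.615.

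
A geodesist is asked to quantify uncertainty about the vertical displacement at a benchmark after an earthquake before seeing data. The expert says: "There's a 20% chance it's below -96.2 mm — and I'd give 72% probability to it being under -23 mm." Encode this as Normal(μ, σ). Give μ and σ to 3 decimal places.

The p-quantile of Normal(μ,σ) is μ + z_p·σ, with z_{0.2} = -0.8416 and z_{0.72} = 0.5828.
Eliminate σ: μ = (z₂·x₁ − z₁·x₂)/(z₂ − z₁) = (0.5828·-96.2 − (-0.8416)·-23)/1.424 = -52.951.
Then σ = (x₂ − x₁)/(z₂ − z₁) = (-23 − -96.2)/1.424 = 51.388.

μ = -52.951, σ = 51.388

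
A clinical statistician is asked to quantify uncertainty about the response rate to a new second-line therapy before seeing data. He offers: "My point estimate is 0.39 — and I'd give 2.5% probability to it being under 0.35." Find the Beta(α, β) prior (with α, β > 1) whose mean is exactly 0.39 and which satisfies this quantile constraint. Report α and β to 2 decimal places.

α ≈ 218.10, β ≈ 341.13

With mean 0.39 fixed, write α = 0.39s, β = 0.61s where s = α+β.
Need P(θ < 0.35) = 0.025 under Beta(0.39s, 0.61s). Normal approximation: (q−m)/√(m(1−m)/s) ≈ z_{0.025} = -1.96, so s ≈ 0.39·0.61·(-1.96)²/(0.35−0.39)² = 571.2.
At s = 571.2: P(θ<0.35) ≈ 0.024. Adjusting to match 0.025 gives s ≈ 559.22.
So α = 0.39·559.22 ≈ 218.10, β = 0.61·559.22 ≈ 341.13.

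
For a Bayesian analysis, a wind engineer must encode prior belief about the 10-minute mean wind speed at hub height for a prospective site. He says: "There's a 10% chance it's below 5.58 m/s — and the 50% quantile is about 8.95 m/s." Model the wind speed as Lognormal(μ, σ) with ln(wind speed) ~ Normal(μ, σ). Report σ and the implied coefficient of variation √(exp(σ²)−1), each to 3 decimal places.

If T ~ Lognormal(μ,σ) then ln T ~ Normal(μ,σ), so the p-quantile of ln T is μ + z_p·σ.
ln(5.58) = 1.719 and ln(8.95) = 2.192; z_{0.1} = -1.282, z_{0.5} = 0.
σ = (2.192 − 1.719)/(0 − (-1.282)) = 0.369.
μ = 1.719 − (-1.282)·0.369 = 2.192.
CV = √(exp(σ²)−1) = √(exp(0.1359)−1) = 0.382.

σ ≈ 0.369, CV ≈ 0.382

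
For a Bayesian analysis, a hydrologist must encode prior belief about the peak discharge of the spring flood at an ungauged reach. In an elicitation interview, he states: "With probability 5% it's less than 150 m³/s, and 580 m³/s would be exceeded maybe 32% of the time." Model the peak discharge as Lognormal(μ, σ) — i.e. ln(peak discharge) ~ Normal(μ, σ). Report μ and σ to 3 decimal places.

μ ≈ 6.064, σ ≈ 0.640

If T ~ Lognormal(μ,σ) then ln T ~ Normal(μ,σ), so the p-quantile of ln T is μ + z_p·σ.
ln(150) = 5.011 and ln(580) = 6.363; z_{0.05} = -1.645, z_{0.68} = 0.4677.
σ = (6.363 − 5.011)/(0.4677 − (-1.645)) = 0.640.
μ = 5.011 − (-1.645)·0.640 = 6.064.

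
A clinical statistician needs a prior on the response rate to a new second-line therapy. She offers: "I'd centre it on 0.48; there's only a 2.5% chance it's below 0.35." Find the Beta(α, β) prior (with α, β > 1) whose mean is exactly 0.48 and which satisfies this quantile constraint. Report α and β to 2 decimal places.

With mean 0.48 fixed, write α = 0.48s, β = 0.52s where s = α+β.
Need P(θ < 0.35) = 0.025 under Beta(0.48s, 0.52s). Normal approximation: (q−m)/√(m(1−m)/s) ≈ z_{0.025} = -1.96, so s ≈ 0.48·0.52·(-1.96)²/(0.35−0.48)² = 56.7.
At s = 56.7: P(θ<0.35) ≈ 0.023. Adjusting to match 0.025 gives s ≈ 54.69.
So α = 0.48·54.69 ≈ 26.25, β = 0.52·54.69 ≈ 28.44.

α ≈ 26.25, β ≈ 28.44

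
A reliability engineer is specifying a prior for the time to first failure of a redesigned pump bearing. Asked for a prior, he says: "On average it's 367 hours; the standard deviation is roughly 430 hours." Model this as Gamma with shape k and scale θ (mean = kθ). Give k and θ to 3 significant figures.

For Gamma(k, scale θ): mean = kθ, variance = kθ², so CV = 1/√k.
CV = SD/mean = 430/367 = 1.172, hence k = 1/CV² = 0.728.
Then θ = mean/k = 367/0.728 = 504.

k ≈ 0.728, θ ≈ 504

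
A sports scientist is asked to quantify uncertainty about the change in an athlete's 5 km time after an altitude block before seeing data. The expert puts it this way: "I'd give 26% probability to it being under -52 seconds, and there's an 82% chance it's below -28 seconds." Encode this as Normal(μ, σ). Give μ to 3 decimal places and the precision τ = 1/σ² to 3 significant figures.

μ = -42.094, τ = 0.00422

For Normal(μ,σ), the p-quantile is μ + z_p·σ. Here z_{0.26} = -0.6433, z_{0.82} = 0.9154.
So -52 = μ − 0.6433σ and -28 = μ + 0.9154σ.
Subtracting: σ = (-28 − -52)/(0.9154 − (-0.6433)) = 15.397.
Then μ = -52 − (-0.6433)·15.397 = -42.094.
Precision τ = 1/σ² = 1/15.4² = 0.00422.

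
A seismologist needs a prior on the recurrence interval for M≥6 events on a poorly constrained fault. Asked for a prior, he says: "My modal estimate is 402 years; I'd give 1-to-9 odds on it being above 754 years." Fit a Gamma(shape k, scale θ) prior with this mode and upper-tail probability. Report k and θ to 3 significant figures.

Gamma(k,θ) with k>1 has mode (k−1)θ, so θ = 402/(k−1).
Need P(X < 754) = 0.9 with θ tied to k this way. Start at k = 2, θ = 402: P(X<754) ≈ 0.559.
Too low — raise k to concentrate. Iterating converges to k ≈ 5.83.
Then θ = 402/(5.83−1) ≈ 83.2.

k ≈ 5.83, θ ≈ 83.2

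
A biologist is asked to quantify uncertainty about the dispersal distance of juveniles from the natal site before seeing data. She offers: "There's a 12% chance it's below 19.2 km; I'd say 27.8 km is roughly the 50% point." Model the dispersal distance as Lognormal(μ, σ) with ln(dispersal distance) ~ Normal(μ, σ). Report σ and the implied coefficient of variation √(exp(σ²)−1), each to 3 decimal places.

If T ~ Lognormal(μ,σ) then ln T ~ Normal(μ,σ), so the p-quantile of ln T is μ + z_p·σ.
ln(19.2) = 2.955 and ln(27.8) = 3.325; z_{0.12} = -1.175, z_{0.5} = 0.
σ = (3.325 − 2.955)/(0 − (-1.175)) = 0.315.
μ = 2.955 − (-1.175)·0.315 = 3.325.
CV = √(exp(σ²)−1) = √(exp(0.0992)−1) = 0.323.

σ ≈ 0.315, CV ≈ 0.323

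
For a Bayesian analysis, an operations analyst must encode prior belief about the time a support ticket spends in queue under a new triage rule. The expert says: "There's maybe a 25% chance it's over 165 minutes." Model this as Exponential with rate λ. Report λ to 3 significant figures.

P(T > 165.0) = e^(−λ·165.0) = 0.25, so λ = −ln(0.25)/165.0 = 0.0084.

λ ≈ 0.0084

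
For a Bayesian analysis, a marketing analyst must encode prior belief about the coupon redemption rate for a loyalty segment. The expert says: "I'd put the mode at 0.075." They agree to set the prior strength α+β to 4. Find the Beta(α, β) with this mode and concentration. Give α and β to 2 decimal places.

α = 1.15, β = 2.85

For α,β > 1 the Beta mode is (α−1)/(α+β−2). With α+β = 4, the mode is (α−1)/2.
Set (α−1)/2 = 0.075 → α = 1 + 0.075·2 = 1.15.
β = 4 − α = 2.85.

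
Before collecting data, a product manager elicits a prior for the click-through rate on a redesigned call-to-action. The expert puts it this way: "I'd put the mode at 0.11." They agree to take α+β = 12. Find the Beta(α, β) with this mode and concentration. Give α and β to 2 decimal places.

α = 2.10, β = 9.90

For α,β > 1 the Beta mode is (α−1)/(α+β−2). With α+β = 12, the mode is (α−1)/10.
Set (α−1)/10 = 0.11 → α = 1 + 0.11·10 = 2.10.
β = 12 − α = 9.90.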